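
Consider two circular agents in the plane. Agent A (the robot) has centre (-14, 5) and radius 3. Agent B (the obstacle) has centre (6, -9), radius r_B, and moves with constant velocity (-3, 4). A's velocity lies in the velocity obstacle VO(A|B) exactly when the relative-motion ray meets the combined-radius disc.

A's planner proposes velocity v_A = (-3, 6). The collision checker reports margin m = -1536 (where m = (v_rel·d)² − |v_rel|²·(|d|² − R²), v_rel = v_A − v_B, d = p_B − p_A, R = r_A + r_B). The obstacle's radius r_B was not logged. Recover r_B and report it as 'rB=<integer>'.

m = -1536
d = (20, -14);  v_rel = (0, 2),  |v_rel|² = 4
v_rel×d = (0)·(-14) − (2)·(20) = -40
since m = R²·4 − (-40)²:  R² = (1600 + -1536) / 4 = 16
R = √16 = 4  ⇒  r_B = 4 − 3 = 1

rB=1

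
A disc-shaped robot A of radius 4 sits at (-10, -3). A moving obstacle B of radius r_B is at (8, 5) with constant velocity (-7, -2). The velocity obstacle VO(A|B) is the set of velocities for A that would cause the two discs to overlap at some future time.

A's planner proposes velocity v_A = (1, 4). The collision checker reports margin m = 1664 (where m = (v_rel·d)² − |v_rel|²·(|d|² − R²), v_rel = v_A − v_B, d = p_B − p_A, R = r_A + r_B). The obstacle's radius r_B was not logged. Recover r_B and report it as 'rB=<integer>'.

m = 1664
d = (18, 8);  v_rel = (8, 6),  |v_rel|² = 100
v_rel×d = (8)·(8) − (6)·(18) = -44
since m = R²·100 − (-44)²:  R² = (1936 + 1664) / 100 = 36
R = √36 = 6  ⇒  r_B = 6 − 4 = 2

rB=2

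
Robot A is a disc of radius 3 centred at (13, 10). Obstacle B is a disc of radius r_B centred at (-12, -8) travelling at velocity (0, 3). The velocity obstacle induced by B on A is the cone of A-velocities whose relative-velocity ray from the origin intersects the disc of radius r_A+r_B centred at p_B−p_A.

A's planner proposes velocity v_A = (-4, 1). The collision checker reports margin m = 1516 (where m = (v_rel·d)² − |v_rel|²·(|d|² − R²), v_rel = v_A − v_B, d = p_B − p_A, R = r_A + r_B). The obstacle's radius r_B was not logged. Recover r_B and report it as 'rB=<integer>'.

m = 1516
d = (-25, -18);  v_rel = (-4, -2),  |v_rel|² = 20
v_rel×d = (-4)·(-18) − (-2)·(-25) = 22
since m = R²·20 − 22²:  R² = (484 + 1516) / 20 = 100
R = √100 = 10  ⇒  r_B = 10 − 3 = 7

rB=7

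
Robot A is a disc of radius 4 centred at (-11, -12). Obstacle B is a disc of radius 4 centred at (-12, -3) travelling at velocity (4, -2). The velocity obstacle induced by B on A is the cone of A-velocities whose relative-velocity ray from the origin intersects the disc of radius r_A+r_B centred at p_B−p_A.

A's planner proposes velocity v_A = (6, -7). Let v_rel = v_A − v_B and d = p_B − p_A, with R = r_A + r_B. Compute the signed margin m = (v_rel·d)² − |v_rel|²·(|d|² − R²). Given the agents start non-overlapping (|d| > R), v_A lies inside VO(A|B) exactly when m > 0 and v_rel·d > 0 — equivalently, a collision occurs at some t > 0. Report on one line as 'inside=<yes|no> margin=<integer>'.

d = (-1, 9),  |d|² = 82;  R = 4+4 = 8,  c = 82−8² = 18
v_rel = (2, -5),  |v_rel|² = 29;  v_rel·d = (2)·(-1) + (-5)·(9) = -47
29·t² + 94·t + 18 = 0  ⇒  m = (-47)² − 29·18 = 1687
m = 1687 > 0,  v_rel·d = -47 < 0  ⇒  outside

inside=no margin=1687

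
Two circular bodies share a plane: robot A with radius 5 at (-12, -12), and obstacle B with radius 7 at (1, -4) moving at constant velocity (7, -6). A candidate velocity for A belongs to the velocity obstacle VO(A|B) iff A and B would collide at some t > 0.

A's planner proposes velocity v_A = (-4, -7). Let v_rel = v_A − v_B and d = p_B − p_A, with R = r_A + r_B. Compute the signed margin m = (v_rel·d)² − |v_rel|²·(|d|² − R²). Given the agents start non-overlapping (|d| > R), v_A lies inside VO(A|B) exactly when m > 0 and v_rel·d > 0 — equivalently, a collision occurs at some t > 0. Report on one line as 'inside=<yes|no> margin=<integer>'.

d = (13, 8),  |d|² = 233;  R = 5+7 = 12,  c = 233−12² = 89
v_rel = (-11, -1),  |v_rel|² = 122;  v_rel·d = (-11)·(13) + (-1)·(8) = -151
122·t² + 302·t + 89 = 0  ⇒  m = (-151)² − 122·89 = 11943
m = 11943 > 0,  v_rel·d = -151 < 0  ⇒  outside

inside=no margin=11943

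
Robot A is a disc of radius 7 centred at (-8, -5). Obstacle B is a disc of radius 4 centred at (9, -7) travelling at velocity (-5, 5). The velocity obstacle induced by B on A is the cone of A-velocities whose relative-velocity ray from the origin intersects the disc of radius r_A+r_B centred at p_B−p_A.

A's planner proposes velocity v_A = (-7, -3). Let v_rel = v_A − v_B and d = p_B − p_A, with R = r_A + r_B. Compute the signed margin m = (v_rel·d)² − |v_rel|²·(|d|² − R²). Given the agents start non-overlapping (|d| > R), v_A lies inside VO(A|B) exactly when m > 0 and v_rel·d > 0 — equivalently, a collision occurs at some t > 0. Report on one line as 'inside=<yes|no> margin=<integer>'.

d = (17, -2),  |d|² = 293;  R = 7+4 = 11,  c = 293−11² = 172
v_rel = (-2, -8),  |v_rel|² = 68;  v_rel·d = (-2)·(17) + (-8)·(-2) = -18
68·t² + 36·t + 172 = 0  ⇒  m = (-18)² − 68·172 = -11372
m = -11372 < 0,  v_rel·d = -18 < 0  ⇒  outside

inside=no margin=-11372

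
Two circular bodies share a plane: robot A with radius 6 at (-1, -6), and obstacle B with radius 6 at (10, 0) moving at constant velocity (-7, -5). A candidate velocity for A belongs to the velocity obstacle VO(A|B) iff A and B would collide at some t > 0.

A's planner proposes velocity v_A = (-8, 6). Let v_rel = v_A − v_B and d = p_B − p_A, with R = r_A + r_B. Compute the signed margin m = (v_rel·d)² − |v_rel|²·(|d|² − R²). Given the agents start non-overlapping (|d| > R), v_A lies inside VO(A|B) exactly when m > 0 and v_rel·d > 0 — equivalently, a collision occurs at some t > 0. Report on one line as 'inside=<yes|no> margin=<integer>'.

d = (11, 6),  |d|² = 157;  R = 6+6 = 12,  c = 157−12² = 13
v_rel = (-1, 11),  |v_rel|² = 122;  v_rel·d = (-1)·(11) + (11)·(6) = 55
122·t² − 110·t + 13 = 0  ⇒  m = 55² − 122·13 = 1439
m = 1439 > 0,  v_rel·d = 55 > 0  ⇒  inside

inside=yes margin=1439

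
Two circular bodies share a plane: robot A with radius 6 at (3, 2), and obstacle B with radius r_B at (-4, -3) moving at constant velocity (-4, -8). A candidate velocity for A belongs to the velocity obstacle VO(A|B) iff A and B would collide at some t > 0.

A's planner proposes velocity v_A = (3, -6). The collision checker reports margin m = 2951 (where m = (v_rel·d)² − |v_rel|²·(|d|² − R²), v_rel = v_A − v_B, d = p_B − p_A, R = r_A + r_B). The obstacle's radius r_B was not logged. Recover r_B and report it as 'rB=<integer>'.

m = 2951
d = (-7, -5);  v_rel = (7, 2),  |v_rel|² = 53
v_rel×d = (7)·(-5) − (2)·(-7) = -21
since m = R²·53 − (-21)²:  R² = (441 + 2951) / 53 = 64
R = √64 = 8  ⇒  r_B = 8 − 6 = 2

rB=2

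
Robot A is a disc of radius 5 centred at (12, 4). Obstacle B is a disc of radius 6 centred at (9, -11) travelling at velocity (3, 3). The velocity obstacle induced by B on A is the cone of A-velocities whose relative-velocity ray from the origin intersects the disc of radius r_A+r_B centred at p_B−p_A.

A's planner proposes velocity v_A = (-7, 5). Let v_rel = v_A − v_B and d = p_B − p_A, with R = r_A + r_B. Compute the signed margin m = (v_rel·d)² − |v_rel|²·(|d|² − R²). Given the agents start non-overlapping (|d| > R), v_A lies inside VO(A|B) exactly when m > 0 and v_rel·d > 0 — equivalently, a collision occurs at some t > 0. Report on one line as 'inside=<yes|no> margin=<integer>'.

d = (-3, -15),  |d|² = 234;  R = 5+6 = 11,  c = 234−11² = 113
v_rel = (-10, 2),  |v_rel|² = 104;  v_rel·d = (-10)·(-3) + (2)·(-15) = 0
104·t² − 0·t + 113 = 0  ⇒  m = 0² − 104·113 = -11752
m = -11752 < 0,  v_rel·d = 0 = 0  ⇒  outside

inside=no margin=-11752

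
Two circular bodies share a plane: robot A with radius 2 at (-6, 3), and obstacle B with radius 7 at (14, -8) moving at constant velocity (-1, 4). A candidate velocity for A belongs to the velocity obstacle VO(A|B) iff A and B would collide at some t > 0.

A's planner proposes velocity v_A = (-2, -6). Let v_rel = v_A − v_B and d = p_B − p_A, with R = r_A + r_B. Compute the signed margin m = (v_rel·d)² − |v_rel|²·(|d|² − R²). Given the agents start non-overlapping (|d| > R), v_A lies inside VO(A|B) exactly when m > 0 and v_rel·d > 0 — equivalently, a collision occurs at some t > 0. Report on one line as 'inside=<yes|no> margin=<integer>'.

d = (20, -11),  |d|² = 521;  R = 2+7 = 9,  c = 521−9² = 440
v_rel = (-1, -10),  |v_rel|² = 101;  v_rel·d = (-1)·(20) + (-10)·(-11) = 90
101·t² − 180·t + 440 = 0  ⇒  m = 90² − 101·440 = -36340
m = -36340 < 0,  v_rel·d = 90 > 0  ⇒  outside

inside=no margin=-36340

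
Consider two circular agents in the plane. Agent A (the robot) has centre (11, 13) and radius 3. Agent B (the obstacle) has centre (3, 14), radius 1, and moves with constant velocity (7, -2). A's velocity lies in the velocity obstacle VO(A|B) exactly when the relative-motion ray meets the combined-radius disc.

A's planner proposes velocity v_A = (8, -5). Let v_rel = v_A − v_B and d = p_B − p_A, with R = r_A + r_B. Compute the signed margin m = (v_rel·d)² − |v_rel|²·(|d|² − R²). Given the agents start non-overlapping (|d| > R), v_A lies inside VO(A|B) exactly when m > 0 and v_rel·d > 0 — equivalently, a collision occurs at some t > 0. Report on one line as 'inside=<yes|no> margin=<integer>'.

d = (-8, 1),  |d|² = 65;  R = 3+1 = 4,  c = 65−4² = 49
v_rel = (1, -3),  |v_rel|² = 10;  v_rel·d = (1)·(-8) + (-3)·(1) = -11
10·t² + 22·t + 49 = 0  ⇒  m = (-11)² − 10·49 = -369
m = -369 < 0,  v_rel·d = -11 < 0  ⇒  outside

inside=no margin=-369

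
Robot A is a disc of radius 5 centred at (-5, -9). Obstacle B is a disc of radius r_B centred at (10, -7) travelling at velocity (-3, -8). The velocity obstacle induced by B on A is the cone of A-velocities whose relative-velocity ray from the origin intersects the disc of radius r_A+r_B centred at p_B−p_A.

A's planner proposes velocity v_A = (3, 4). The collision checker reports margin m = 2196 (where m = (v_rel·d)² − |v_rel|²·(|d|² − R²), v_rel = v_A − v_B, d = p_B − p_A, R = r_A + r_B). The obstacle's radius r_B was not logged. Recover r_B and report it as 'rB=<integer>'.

m = 2196
d = (15, 2);  v_rel = (6, 12),  |v_rel|² = 180
v_rel×d = (6)·(2) − (12)·(15) = -168
since m = R²·180 − (-168)²:  R² = (28224 + 2196) / 180 = 169
R = √169 = 13  ⇒  r_B = 13 − 5 = 8

rB=8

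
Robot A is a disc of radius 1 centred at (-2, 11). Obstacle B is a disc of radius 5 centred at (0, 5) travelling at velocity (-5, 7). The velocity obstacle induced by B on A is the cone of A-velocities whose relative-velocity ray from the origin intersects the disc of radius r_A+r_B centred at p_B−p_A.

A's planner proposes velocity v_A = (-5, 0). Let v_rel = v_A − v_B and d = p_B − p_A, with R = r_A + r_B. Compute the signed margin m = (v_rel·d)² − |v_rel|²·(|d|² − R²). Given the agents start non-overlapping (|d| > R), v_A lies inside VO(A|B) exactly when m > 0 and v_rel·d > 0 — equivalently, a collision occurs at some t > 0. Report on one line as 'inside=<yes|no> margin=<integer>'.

d = (2, -6),  |d|² = 40;  R = 1+5 = 6,  c = 40−6² = 4
v_rel = (0, -7),  |v_rel|² = 49;  v_rel·d = (0)·(2) + (-7)·(-6) = 42
49·t² − 84·t + 4 = 0  ⇒  m = 42² − 49·4 = 1568
m = 1568 > 0,  v_rel·d = 42 > 0  ⇒  inside

inside=yes margin=1568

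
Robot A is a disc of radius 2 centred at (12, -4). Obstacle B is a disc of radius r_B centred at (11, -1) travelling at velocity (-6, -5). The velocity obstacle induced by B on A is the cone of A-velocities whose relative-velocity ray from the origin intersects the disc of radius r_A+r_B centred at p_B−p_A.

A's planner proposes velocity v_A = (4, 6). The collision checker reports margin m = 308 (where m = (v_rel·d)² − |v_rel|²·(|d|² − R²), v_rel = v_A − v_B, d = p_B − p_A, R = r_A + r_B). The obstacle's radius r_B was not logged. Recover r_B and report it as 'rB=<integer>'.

m = 308
d = (-1, 3);  v_rel = (10, 11),  |v_rel|² = 221
v_rel×d = (10)·(3) − (11)·(-1) = 41
since m = R²·221 − 41²:  R² = (1681 + 308) / 221 = 9
R = √9 = 3  ⇒  r_B = 3 − 2 = 1

rB=1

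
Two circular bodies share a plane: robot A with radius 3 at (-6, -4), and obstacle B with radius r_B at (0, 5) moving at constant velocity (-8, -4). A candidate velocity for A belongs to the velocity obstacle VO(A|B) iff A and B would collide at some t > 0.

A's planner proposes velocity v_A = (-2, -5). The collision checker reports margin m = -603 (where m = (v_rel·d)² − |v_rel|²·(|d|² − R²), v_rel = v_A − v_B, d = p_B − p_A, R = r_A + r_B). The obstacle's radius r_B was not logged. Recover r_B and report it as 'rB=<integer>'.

m = -603
d = (6, 9);  v_rel = (6, -1),  |v_rel|² = 37
v_rel×d = (6)·(9) − (-1)·(6) = 60
since m = R²·37 − 60²:  R² = (3600 + -603) / 37 = 81
R = √81 = 9  ⇒  r_B = 9 − 3 = 6

rB=6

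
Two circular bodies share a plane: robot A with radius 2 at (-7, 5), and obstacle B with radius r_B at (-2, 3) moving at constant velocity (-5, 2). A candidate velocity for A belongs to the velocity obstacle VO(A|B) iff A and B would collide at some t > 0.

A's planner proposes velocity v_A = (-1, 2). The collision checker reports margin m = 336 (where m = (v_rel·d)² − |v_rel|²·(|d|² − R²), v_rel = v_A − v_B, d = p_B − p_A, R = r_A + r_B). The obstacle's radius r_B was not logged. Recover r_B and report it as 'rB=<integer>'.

m = 336
d = (5, -2);  v_rel = (4, 0),  |v_rel|² = 16
v_rel×d = (4)·(-2) − (0)·(5) = -8
since m = R²·16 − (-8)²:  R² = (64 + 336) / 16 = 25
R = √25 = 5  ⇒  r_B = 5 − 2 = 3

rB=3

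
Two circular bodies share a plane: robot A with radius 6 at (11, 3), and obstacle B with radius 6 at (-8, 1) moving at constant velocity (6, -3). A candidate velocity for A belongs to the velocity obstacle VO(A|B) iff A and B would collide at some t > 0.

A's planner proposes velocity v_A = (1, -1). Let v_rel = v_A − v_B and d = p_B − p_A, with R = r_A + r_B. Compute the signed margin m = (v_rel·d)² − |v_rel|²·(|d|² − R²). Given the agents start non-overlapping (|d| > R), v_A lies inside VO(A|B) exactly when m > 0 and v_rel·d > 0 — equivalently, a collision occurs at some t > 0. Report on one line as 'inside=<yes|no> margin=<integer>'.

d = (-19, -2),  |d|² = 365;  R = 6+6 = 12,  c = 365−12² = 221
v_rel = (-5, 2),  |v_rel|² = 29;  v_rel·d = (-5)·(-19) + (2)·(-2) = 91
29·t² − 182·t + 221 = 0  ⇒  m = 91² − 29·221 = 1872
m = 1872 > 0,  v_rel·d = 91 > 0  ⇒  inside

inside=yes margin=1872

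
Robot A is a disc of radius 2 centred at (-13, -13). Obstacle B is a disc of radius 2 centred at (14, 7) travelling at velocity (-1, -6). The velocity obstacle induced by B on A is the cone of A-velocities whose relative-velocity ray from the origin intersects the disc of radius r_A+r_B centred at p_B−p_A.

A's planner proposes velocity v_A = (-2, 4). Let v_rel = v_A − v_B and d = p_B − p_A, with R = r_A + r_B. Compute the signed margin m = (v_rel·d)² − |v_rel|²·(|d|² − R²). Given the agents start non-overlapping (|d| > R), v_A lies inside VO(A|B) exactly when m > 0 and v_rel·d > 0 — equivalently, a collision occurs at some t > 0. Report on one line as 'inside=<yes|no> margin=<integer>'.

d = (27, 20),  |d|² = 1129;  R = 2+2 = 4,  c = 1129−4² = 1113
v_rel = (-1, 10),  |v_rel|² = 101;  v_rel·d = (-1)·(27) + (10)·(20) = 173
101·t² − 346·t + 1113 = 0  ⇒  m = 173² − 101·1113 = -82484
m = -82484 < 0,  v_rel·d = 173 > 0  ⇒  outside

inside=no margin=-82484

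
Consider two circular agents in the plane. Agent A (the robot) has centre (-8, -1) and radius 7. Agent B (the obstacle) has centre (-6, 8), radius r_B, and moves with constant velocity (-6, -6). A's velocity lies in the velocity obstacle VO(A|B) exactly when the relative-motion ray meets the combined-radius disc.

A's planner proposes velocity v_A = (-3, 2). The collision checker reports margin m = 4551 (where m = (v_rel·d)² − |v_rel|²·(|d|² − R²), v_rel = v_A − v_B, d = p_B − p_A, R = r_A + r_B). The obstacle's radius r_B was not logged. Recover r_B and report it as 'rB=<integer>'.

m = 4551
d = (2, 9);  v_rel = (3, 8),  |v_rel|² = 73
v_rel×d = (3)·(9) − (8)·(2) = 11
since m = R²·73 − 11²:  R² = (121 + 4551) / 73 = 64
R = √64 = 8  ⇒  r_B = 8 − 7 = 1

rB=1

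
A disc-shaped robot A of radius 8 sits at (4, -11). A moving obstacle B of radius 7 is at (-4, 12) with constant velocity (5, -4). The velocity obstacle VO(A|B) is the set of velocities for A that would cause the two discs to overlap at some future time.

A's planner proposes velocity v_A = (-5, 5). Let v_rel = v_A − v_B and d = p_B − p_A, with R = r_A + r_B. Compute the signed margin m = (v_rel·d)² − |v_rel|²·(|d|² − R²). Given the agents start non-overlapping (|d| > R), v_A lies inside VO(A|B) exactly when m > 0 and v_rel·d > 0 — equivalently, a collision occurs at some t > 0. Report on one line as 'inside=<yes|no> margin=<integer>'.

d = (-8, 23),  |d|² = 593;  R = 8+7 = 15,  c = 593−15² = 368
v_rel = (-10, 9),  |v_rel|² = 181;  v_rel·d = (-10)·(-8) + (9)·(23) = 287
181·t² − 574·t + 368 = 0  ⇒  m = 287² − 181·368 = 15761
m = 15761 > 0,  v_rel·d = 287 > 0  ⇒  inside

inside=yes margin=15761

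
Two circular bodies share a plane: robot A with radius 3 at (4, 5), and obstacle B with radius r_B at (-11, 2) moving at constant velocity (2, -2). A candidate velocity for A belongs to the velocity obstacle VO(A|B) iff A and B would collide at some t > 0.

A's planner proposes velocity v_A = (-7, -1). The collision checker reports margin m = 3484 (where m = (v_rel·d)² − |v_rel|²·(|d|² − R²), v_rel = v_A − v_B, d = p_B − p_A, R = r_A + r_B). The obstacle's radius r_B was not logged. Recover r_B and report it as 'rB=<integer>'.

m = 3484
d = (-15, -3);  v_rel = (-9, 1),  |v_rel|² = 82
v_rel×d = (-9)·(-3) − (1)·(-15) = 42
since m = R²·82 − 42²:  R² = (1764 + 3484) / 82 = 64
R = √64 = 8  ⇒  r_B = 8 − 3 = 5

rB=5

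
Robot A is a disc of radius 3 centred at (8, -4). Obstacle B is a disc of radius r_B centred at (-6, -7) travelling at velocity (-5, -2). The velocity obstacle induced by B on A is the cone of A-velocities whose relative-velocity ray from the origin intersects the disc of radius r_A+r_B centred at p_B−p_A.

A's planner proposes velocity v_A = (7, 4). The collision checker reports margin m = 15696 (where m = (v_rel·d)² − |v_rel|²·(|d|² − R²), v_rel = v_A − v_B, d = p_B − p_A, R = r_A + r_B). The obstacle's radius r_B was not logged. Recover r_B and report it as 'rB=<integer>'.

m = 15696
d = (-14, -3);  v_rel = (12, 6),  |v_rel|² = 180
v_rel×d = (12)·(-3) − (6)·(-14) = 48
since m = R²·180 − 48²:  R² = (2304 + 15696) / 180 = 100
R = √100 = 10  ⇒  r_B = 10 − 3 = 7

rB=7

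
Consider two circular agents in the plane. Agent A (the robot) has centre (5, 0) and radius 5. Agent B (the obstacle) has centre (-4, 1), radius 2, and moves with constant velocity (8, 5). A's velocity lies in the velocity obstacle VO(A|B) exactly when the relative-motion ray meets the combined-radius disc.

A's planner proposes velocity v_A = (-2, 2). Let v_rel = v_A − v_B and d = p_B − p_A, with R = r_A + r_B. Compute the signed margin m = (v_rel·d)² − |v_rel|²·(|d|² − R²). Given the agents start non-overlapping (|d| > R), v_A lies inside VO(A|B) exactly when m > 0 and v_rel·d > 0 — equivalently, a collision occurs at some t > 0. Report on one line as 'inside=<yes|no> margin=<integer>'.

d = (-9, 1),  |d|² = 82;  R = 5+2 = 7,  c = 82−7² = 33
v_rel = (-10, -3),  |v_rel|² = 109;  v_rel·d = (-10)·(-9) + (-3)·(1) = 87
109·t² − 174·t + 33 = 0  ⇒  m = 87² − 109·33 = 3972
m = 3972 > 0,  v_rel·d = 87 > 0  ⇒  inside

inside=yes margin=3972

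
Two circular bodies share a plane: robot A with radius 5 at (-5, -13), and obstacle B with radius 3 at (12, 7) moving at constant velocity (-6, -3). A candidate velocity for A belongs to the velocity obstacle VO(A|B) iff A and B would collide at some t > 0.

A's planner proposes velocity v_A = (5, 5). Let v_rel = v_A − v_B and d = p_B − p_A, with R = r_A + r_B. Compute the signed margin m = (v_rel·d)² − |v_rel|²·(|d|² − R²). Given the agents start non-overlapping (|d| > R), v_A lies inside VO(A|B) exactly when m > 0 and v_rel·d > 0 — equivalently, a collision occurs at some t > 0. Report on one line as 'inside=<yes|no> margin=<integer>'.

d = (17, 20),  |d|² = 689;  R = 5+3 = 8,  c = 689−8² = 625
v_rel = (11, 8),  |v_rel|² = 185;  v_rel·d = (11)·(17) + (8)·(20) = 347
185·t² − 694·t + 625 = 0  ⇒  m = 347² − 185·625 = 4784
m = 4784 > 0,  v_rel·d = 347 > 0  ⇒  inside

inside=yes margin=4784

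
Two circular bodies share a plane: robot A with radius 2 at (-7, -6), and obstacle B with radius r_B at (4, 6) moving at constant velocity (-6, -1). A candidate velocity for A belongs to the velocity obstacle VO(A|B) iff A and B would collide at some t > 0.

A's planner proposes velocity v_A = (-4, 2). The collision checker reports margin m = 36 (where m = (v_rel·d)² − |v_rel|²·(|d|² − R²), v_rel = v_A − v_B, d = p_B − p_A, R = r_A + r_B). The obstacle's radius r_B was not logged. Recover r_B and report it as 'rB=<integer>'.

m = 36
d = (11, 12);  v_rel = (2, 3),  |v_rel|² = 13
v_rel×d = (2)·(12) − (3)·(11) = -9
since m = R²·13 − (-9)²:  R² = (81 + 36) / 13 = 9
R = √9 = 3  ⇒  r_B = 3 − 2 = 1

rB=1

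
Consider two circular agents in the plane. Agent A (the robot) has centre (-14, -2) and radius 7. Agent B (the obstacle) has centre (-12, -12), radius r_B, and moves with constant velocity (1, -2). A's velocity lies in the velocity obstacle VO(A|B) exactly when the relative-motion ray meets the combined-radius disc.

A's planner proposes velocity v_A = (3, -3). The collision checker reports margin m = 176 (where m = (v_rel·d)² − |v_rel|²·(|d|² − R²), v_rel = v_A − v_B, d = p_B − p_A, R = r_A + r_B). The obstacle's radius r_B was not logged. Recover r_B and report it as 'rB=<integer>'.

m = 176
d = (2, -10);  v_rel = (2, -1),  |v_rel|² = 5
v_rel×d = (2)·(-10) − (-1)·(2) = -18
since m = R²·5 − (-18)²:  R² = (324 + 176) / 5 = 100
R = √100 = 10  ⇒  r_B = 10 − 7 = 3

rB=3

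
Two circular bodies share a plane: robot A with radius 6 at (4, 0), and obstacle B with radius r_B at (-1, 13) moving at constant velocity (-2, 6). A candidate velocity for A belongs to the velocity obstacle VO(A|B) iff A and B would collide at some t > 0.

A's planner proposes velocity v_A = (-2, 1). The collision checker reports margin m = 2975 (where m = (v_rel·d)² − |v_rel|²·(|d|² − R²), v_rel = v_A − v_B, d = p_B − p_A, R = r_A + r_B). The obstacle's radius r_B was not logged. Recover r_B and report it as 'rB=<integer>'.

m = 2975
d = (-5, 13);  v_rel = (0, -5),  |v_rel|² = 25
v_rel×d = (0)·(13) − (-5)·(-5) = -25
since m = R²·25 − (-25)²:  R² = (625 + 2975) / 25 = 144
R = √144 = 12  ⇒  r_B = 12 − 6 = 6

rB=6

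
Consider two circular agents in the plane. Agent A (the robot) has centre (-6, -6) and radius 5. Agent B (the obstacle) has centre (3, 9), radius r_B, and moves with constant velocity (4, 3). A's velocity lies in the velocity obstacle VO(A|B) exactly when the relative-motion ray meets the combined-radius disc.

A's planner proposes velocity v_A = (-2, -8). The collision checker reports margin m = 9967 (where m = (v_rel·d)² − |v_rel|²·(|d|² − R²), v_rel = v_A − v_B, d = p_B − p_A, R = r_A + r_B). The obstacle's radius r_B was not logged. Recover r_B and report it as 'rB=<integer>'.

m = 9967
d = (9, 15);  v_rel = (-6, -11),  |v_rel|² = 157
v_rel×d = (-6)·(15) − (-11)·(9) = 9
since m = R²·157 − 9²:  R² = (81 + 9967) / 157 = 64
R = √64 = 8  ⇒  r_B = 8 − 5 = 3

rB=3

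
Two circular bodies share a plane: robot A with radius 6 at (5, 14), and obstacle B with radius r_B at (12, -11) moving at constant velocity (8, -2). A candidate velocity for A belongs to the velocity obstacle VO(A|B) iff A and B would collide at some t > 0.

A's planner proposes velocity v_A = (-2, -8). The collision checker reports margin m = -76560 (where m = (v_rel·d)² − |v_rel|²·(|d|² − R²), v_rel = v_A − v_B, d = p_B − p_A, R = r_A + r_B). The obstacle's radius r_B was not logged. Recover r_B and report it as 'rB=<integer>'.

m = -76560
d = (7, -25);  v_rel = (-10, -6),  |v_rel|² = 136
v_rel×d = (-10)·(-25) − (-6)·(7) = 292
since m = R²·136 − 292²:  R² = (85264 + -76560) / 136 = 64
R = √64 = 8  ⇒  r_B = 8 − 6 = 2

rB=2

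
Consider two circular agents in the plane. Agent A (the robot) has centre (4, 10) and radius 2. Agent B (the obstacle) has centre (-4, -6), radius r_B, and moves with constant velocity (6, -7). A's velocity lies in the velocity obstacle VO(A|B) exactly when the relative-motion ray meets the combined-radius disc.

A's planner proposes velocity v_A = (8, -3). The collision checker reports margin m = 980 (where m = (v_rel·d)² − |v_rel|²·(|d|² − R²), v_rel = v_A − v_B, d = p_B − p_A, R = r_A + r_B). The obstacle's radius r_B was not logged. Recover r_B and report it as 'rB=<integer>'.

m = 980
d = (-8, -16);  v_rel = (2, 4),  |v_rel|² = 20
v_rel×d = (2)·(-16) − (4)·(-8) = 0
since m = R²·20 − 0²:  R² = (0 + 980) / 20 = 49
R = √49 = 7  ⇒  r_B = 7 − 2 = 5

rB=5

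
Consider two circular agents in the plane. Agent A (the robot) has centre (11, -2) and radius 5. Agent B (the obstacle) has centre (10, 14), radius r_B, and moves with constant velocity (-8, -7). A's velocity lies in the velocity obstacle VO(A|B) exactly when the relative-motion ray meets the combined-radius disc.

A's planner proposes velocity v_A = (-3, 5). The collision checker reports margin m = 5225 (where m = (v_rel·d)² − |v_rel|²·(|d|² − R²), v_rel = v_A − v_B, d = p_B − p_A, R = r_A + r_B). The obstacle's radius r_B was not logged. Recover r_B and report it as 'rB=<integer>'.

m = 5225
d = (-1, 16);  v_rel = (5, 12),  |v_rel|² = 169
v_rel×d = (5)·(16) − (12)·(-1) = 92
since m = R²·169 − 92²:  R² = (8464 + 5225) / 169 = 81
R = √81 = 9  ⇒  r_B = 9 − 5 = 4

rB=4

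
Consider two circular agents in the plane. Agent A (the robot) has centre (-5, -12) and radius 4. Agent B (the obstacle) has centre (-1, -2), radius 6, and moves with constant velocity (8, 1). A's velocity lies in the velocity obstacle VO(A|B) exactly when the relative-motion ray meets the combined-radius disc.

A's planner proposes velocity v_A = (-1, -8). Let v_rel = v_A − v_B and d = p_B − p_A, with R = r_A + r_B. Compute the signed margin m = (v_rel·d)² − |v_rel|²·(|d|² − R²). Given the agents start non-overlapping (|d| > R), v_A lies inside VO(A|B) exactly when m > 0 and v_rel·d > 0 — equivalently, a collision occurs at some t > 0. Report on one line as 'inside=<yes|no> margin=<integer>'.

d = (4, 10),  |d|² = 116;  R = 4+6 = 10,  c = 116−10² = 16
v_rel = (-9, -9),  |v_rel|² = 162;  v_rel·d = (-9)·(4) + (-9)·(10) = -126
162·t² + 252·t + 16 = 0  ⇒  m = (-126)² − 162·16 = 13284
m = 13284 > 0,  v_rel·d = -126 < 0  ⇒  outside

inside=no margin=13284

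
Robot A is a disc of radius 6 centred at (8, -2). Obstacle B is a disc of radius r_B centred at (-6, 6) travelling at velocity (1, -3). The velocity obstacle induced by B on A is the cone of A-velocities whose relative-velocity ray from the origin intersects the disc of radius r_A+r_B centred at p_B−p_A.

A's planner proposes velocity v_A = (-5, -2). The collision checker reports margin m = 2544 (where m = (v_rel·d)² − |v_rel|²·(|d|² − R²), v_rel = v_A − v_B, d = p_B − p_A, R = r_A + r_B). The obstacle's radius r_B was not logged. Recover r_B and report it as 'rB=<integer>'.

m = 2544
d = (-14, 8);  v_rel = (-6, 1),  |v_rel|² = 37
v_rel×d = (-6)·(8) − (1)·(-14) = -34
since m = R²·37 − (-34)²:  R² = (1156 + 2544) / 37 = 100
R = √100 = 10  ⇒  r_B = 10 − 6 = 4

rB=4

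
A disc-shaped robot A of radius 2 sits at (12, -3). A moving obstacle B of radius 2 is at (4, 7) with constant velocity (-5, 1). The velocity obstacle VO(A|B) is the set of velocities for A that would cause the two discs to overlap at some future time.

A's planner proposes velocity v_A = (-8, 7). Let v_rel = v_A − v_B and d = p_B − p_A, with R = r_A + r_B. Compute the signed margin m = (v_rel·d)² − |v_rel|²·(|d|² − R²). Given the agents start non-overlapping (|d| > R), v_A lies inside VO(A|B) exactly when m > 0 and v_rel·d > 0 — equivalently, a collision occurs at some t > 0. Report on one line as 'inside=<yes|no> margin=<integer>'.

d = (-8, 10),  |d|² = 164;  R = 2+2 = 4,  c = 164−4² = 148
v_rel = (-3, 6),  |v_rel|² = 45;  v_rel·d = (-3)·(-8) + (6)·(10) = 84
45·t² − 168·t + 148 = 0  ⇒  m = 84² − 45·148 = 396
m = 396 > 0,  v_rel·d = 84 > 0  ⇒  inside

inside=yes margin=396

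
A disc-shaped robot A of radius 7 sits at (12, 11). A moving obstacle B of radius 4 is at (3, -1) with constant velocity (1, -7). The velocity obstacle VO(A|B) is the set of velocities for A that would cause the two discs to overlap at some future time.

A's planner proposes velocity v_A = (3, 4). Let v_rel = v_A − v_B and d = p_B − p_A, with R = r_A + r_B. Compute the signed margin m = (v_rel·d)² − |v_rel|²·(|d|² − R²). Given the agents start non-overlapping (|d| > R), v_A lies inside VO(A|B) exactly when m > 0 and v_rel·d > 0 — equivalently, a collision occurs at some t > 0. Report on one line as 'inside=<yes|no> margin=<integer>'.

d = (-9, -12),  |d|² = 225;  R = 7+4 = 11,  c = 225−11² = 104
v_rel = (2, 11),  |v_rel|² = 125;  v_rel·d = (2)·(-9) + (11)·(-12) = -150
125·t² + 300·t + 104 = 0  ⇒  m = (-150)² − 125·104 = 9500
m = 9500 > 0,  v_rel·d = -150 < 0  ⇒  outside

inside=no margin=9500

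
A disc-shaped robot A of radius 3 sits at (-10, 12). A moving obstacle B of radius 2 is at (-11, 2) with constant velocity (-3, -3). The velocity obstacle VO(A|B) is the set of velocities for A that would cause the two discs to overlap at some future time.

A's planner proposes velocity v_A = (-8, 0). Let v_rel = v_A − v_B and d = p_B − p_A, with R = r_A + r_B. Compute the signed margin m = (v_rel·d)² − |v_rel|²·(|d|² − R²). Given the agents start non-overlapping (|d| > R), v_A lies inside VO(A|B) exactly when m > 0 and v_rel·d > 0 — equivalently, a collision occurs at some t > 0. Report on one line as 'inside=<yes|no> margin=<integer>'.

d = (-1, -10),  |d|² = 101;  R = 3+2 = 5,  c = 101−5² = 76
v_rel = (-5, 3),  |v_rel|² = 34;  v_rel·d = (-5)·(-1) + (3)·(-10) = -25
34·t² + 50·t + 76 = 0  ⇒  m = (-25)² − 34·76 = -1959
m = -1959 < 0,  v_rel·d = -25 < 0  ⇒  outside

inside=no margin=-1959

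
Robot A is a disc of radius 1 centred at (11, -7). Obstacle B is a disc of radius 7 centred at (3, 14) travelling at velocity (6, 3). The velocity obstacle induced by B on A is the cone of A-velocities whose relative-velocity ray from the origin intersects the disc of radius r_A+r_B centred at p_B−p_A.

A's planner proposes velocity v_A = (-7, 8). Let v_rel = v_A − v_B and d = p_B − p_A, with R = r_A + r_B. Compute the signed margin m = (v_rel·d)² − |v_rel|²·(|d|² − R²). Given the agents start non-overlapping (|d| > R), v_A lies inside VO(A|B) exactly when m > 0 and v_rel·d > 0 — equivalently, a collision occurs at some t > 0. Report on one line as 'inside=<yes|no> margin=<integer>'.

d = (-8, 21),  |d|² = 505;  R = 1+7 = 8,  c = 505−8² = 441
v_rel = (-13, 5),  |v_rel|² = 194;  v_rel·d = (-13)·(-8) + (5)·(21) = 209
194·t² − 418·t + 441 = 0  ⇒  m = 209² − 194·441 = -41873
m = -41873 < 0,  v_rel·d = 209 > 0  ⇒  outside

inside=no margin=-41873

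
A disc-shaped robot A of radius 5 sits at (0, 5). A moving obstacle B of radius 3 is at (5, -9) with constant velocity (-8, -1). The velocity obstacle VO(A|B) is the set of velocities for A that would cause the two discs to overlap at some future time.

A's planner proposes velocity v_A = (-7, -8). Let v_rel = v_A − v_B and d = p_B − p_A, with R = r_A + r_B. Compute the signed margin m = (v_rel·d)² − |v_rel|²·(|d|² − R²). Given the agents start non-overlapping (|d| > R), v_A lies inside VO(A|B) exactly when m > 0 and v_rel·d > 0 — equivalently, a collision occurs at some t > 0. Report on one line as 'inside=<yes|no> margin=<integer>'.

d = (5, -14),  |d|² = 221;  R = 5+3 = 8,  c = 221−8² = 157
v_rel = (1, -7),  |v_rel|² = 50;  v_rel·d = (1)·(5) + (-7)·(-14) = 103
50·t² − 206·t + 157 = 0  ⇒  m = 103² − 50·157 = 2759
m = 2759 > 0,  v_rel·d = 103 > 0  ⇒  inside

inside=yes margin=2759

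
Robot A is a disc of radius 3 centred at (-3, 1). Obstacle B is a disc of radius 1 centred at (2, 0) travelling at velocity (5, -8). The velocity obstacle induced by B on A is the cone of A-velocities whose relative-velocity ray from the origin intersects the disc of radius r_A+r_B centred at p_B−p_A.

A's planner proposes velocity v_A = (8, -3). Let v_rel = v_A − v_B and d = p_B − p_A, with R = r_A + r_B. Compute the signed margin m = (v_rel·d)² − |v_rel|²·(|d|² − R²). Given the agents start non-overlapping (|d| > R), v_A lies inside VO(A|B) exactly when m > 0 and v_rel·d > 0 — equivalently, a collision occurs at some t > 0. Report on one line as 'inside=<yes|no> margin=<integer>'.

d = (5, -1),  |d|² = 26;  R = 3+1 = 4,  c = 26−4² = 10
v_rel = (3, 5),  |v_rel|² = 34;  v_rel·d = (3)·(5) + (5)·(-1) = 10
34·t² − 20·t + 10 = 0  ⇒  m = 10² − 34·10 = -240
m = -240 < 0,  v_rel·d = 10 > 0  ⇒  outside

inside=no margin=-240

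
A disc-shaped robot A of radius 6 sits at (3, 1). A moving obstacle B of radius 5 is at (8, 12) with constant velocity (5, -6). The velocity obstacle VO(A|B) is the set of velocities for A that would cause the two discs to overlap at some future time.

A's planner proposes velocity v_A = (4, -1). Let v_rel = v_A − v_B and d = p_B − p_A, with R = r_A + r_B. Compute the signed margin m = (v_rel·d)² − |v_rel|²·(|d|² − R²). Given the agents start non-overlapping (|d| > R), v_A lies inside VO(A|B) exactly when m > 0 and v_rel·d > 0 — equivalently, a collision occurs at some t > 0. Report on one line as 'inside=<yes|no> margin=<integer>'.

d = (5, 11),  |d|² = 146;  R = 6+5 = 11,  c = 146−11² = 25
v_rel = (-1, 5),  |v_rel|² = 26;  v_rel·d = (-1)·(5) + (5)·(11) = 50
26·t² − 100·t + 25 = 0  ⇒  m = 50² − 26·25 = 1850
m = 1850 > 0,  v_rel·d = 50 > 0  ⇒  inside

inside=yes margin=1850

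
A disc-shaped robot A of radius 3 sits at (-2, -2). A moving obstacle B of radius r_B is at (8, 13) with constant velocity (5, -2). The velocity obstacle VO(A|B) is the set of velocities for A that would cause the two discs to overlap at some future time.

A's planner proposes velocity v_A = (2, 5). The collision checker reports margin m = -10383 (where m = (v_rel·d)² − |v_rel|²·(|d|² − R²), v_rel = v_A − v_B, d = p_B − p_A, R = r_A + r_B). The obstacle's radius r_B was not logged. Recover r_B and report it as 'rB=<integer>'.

m = -10383
d = (10, 15);  v_rel = (-3, 7),  |v_rel|² = 58
v_rel×d = (-3)·(15) − (7)·(10) = -115
since m = R²·58 − (-115)²:  R² = (13225 + -10383) / 58 = 49
R = √49 = 7  ⇒  r_B = 7 − 3 = 4

rB=4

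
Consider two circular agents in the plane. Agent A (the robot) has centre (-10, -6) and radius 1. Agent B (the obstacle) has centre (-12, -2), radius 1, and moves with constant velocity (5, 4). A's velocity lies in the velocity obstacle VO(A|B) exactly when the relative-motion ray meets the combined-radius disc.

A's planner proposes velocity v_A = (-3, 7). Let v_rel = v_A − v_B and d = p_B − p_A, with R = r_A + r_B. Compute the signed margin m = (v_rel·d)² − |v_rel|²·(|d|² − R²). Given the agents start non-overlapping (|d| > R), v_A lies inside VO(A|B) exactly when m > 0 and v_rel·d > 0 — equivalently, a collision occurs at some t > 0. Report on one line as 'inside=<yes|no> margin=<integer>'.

d = (-2, 4),  |d|² = 20;  R = 1+1 = 2,  c = 20−2² = 16
v_rel = (-8, 3),  |v_rel|² = 73;  v_rel·d = (-8)·(-2) + (3)·(4) = 28
73·t² − 56·t + 16 = 0  ⇒  m = 28² − 73·16 = -384
m = -384 < 0,  v_rel·d = 28 > 0  ⇒  outside

inside=no margin=-384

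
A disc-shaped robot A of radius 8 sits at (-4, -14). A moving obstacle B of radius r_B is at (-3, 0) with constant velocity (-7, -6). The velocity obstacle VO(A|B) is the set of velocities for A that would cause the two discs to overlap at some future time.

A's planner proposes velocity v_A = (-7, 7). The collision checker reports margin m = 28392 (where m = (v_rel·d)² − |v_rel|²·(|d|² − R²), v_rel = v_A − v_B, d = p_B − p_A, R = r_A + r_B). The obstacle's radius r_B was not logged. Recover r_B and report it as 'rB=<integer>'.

m = 28392
d = (1, 14);  v_rel = (0, 13),  |v_rel|² = 169
v_rel×d = (0)·(14) − (13)·(1) = -13
since m = R²·169 − (-13)²:  R² = (169 + 28392) / 169 = 169
R = √169 = 13  ⇒  r_B = 13 − 8 = 5

rB=5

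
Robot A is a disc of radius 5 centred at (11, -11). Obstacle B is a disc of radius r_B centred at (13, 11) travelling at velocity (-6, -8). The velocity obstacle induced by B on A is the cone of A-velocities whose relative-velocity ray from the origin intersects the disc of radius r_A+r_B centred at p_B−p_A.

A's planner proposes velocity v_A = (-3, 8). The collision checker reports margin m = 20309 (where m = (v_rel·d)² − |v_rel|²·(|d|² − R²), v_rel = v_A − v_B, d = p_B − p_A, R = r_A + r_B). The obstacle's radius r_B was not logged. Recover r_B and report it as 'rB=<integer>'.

m = 20309
d = (2, 22);  v_rel = (3, 16),  |v_rel|² = 265
v_rel×d = (3)·(22) − (16)·(2) = 34
since m = R²·265 − 34²:  R² = (1156 + 20309) / 265 = 81
R = √81 = 9  ⇒  r_B = 9 − 5 = 4

rB=4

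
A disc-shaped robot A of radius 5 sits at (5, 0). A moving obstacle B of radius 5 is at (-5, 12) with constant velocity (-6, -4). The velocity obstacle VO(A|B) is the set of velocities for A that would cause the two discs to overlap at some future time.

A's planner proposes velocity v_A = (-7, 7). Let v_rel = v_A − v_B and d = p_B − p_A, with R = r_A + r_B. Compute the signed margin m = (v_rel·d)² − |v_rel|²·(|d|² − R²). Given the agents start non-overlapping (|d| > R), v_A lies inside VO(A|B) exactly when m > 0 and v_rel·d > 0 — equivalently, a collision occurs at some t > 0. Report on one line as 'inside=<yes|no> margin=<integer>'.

d = (-10, 12),  |d|² = 244;  R = 5+5 = 10,  c = 244−10² = 144
v_rel = (-1, 11),  |v_rel|² = 122;  v_rel·d = (-1)·(-10) + (11)·(12) = 142
122·t² − 284·t + 144 = 0  ⇒  m = 142² − 122·144 = 2596
m = 2596 > 0,  v_rel·d = 142 > 0  ⇒  inside

inside=yes margin=2596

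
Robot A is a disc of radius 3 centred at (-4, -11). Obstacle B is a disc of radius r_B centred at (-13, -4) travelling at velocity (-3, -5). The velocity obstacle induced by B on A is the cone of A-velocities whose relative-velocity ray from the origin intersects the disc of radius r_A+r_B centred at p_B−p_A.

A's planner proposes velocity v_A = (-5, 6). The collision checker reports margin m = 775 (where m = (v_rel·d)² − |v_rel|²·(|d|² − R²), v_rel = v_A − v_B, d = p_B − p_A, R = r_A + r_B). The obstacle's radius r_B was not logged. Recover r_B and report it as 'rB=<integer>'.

m = 775
d = (-9, 7);  v_rel = (-2, 11),  |v_rel|² = 125
v_rel×d = (-2)·(7) − (11)·(-9) = 85
since m = R²·125 − 85²:  R² = (7225 + 775) / 125 = 64
R = √64 = 8  ⇒  r_B = 8 − 3 = 5

rB=5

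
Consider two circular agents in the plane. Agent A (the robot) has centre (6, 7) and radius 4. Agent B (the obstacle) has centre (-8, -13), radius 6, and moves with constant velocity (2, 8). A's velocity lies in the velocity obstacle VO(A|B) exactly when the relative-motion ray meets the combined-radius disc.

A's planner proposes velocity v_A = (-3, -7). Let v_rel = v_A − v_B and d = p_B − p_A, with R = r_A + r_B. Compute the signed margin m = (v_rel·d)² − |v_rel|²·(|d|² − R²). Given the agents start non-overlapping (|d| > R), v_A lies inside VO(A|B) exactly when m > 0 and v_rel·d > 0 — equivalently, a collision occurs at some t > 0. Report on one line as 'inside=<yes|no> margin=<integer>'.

d = (-14, -20),  |d|² = 596;  R = 4+6 = 10,  c = 596−10² = 496
v_rel = (-5, -15),  |v_rel|² = 250;  v_rel·d = (-5)·(-14) + (-15)·(-20) = 370
250·t² − 740·t + 496 = 0  ⇒  m = 370² − 250·496 = 12900
m = 12900 > 0,  v_rel·d = 370 > 0  ⇒  inside

inside=yes margin=12900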